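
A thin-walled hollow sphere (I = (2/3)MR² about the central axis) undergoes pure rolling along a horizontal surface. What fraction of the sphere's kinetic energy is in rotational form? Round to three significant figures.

fraction ≈ 0.400

The moment of inertia is (2/3)MR², giving k ≡ I/(MR²) = 2/3.
Since ω = v/R, the translational part is ½Mv² and the rotational part is ½I(v/R)² = ½kMv²; the total is ½(1+k)Mv².
The rotational fraction is therefore k/(1+k) = (2/3)/1.667 ≈ 0.400.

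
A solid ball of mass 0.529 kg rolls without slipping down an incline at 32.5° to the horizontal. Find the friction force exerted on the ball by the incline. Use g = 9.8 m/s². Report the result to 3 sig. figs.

The moment of inertia is (2/5)MR², giving k ≡ I/(MR²) = 0.4.
Newton's second law down the slope: Mg sinθ − f = Ma. The torque equation fR = Iα (with α = a/R) gives f = kMa.
Combining, a = g sinθ/(1+k) and f = kMa = kMg sinθ/(1+k).
f = 0.4 × 0.529 × 9.8 × sin32.5° / 1.4 ≈ 0.796 N.

f ≈ 0.796 N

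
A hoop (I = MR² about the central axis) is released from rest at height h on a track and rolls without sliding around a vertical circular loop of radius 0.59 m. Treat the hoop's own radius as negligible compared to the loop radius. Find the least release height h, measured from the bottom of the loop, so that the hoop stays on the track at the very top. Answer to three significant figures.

h_min ≈ 1.77 m

With I = MR², the ratio k = I/(MR²) is 1.
At the top, contact is just lost when gravity alone supplies the centripetal force: Mg = Mv_top²/r, i.e. v_top² = gr.
With ω = v/R, the kinetic energy at speed v is ½(1+k)Mv² = Mv².
Energy conservation from release (height h) to the top (height 2r): Mgh = Mg(2r) + M·gr.
Thus h_min = 2r + (1+k)r/2 = r(2 + 2/2) = 0.59 × 3 ≈ 1.77 m.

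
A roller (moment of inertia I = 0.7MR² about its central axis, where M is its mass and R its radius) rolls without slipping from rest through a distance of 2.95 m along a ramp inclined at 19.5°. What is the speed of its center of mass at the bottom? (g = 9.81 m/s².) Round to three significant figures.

With I = 0.7MR², the ratio k = I/(MR²) is 0.7.
Rolling without slipping gives ω = v/R, so the total kinetic energy is ½Mv² + ½Iω² = ½(1+k)Mv² = (17/20)Mv².
The vertical drop is h = L sinθ = 2.95 × sin19.5° = 0.9847 m.
Energy conservation: Mgh = (17/20)Mv², so v = √(2gh/(1+k)) = √(2 × 9.81 × 0.9847 / 1.7) ≈ 3.37 m/s.

v ≈ 3.37 m/s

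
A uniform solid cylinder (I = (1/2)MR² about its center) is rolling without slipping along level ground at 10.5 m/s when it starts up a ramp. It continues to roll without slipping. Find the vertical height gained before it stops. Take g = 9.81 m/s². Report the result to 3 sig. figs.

h ≈ 8.43 m

Here I = (1/2)MR², so the shape factor k = I/(MR²) = 0.5.
Rolling without slipping gives ω = v/R, so the total kinetic energy is ½Mv² + ½Iω² = ½(1+k)Mv² = (3/4)Mv².
At the top the kinetic energy is zero, so (3/4)Mv₀² = Mgh.
Thus h = (1+k)v₀²/(2g) = 1.5 × 10.5² / (2 × 9.81) ≈ 8.43 m.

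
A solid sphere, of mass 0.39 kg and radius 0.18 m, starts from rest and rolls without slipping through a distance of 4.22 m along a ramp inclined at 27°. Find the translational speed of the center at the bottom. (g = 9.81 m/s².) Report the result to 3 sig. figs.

Here I = (2/5)MR², so the shape factor k = I/(MR²) = 0.4.
The rolling condition ω = v/R makes the rotational term ½I(v/R)² = ½kMv², so KE_total = ½(1+k)Mv² = (7/10)Mv².
The vertical drop is h = L sinθ = 4.22 × sin27° = 1.916 m.
Energy conservation: Mgh = (7/10)Mv², so v = √(2gh/(1+k)) = √(2 × 9.81 × 1.916 / 1.4) ≈ 5.18 m/s.

v ≈ 5.18 m/s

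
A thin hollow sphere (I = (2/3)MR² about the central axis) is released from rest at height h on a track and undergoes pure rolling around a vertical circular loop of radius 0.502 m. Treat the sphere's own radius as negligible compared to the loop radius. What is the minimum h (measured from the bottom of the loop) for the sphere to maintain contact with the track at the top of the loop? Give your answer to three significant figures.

With I = (2/3)MR², the ratio k = I/(MR²) is 2/3.
At the top of the loop, the minimum-contact condition is Mg = Mv_top²/r, so v_top² = gr.
With ω = v/R, the kinetic energy at speed v is ½(1+k)Mv² = (5/6)Mv².
Energy conservation from release (height h) to the top (height 2r): Mgh = Mg(2r) + (5/6)M·gr.
Thus h_min = 2r + (1+k)r/2 = r(2 + 1.667/2) = 0.502 × 2.833 ≈ 1.42 m.

h_min ≈ 1.42 m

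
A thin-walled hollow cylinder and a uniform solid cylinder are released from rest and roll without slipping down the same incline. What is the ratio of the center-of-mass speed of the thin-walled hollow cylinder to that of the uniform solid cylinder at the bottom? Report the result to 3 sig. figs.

v_ratio ≈ 0.866

Each satisfies Mgh = ½(1+k)Mv² with k = I/(MR²), so v ∝ 1/√(1+k).
For the thin-walled hollow cylinder k = 1; for the uniform solid cylinder k = 0.5.
v₁/v₂ = √((1+k₂)/(1+k₁)) = √(1.5/2) ≈ 0.866.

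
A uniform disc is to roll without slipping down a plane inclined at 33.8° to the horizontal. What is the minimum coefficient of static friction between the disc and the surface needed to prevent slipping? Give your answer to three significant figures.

For this body I = (1/2)MR², i.e. k = I/(MR²) = 0.5.
Newton's second law down the slope: Mg sinθ − f = Ma. The torque equation fR = Iα (with α = a/R) gives f = kMa.
These give a = g sinθ/(1+k) and the required friction f = kMg sinθ/(1+k).
The normal force is N = Mg cosθ, so μ_min = f/N = k tanθ/(1+k).
μ_min = 0.5 × tan33.8° / 1.5 ≈ 0.223.

μ_min ≈ 0.223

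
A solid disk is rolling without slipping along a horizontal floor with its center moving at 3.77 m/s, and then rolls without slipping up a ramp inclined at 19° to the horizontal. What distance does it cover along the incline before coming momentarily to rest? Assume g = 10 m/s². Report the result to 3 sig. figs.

Here I = (1/2)MR², so the shape factor k = I/(MR²) = 0.5.
Since it rolls without slipping, ω = v/R and KE = ½Mv² + ½Iω² = ½(1+k)Mv² = (3/4)Mv².
Setting this equal to Mgh gives the vertical rise h = (1+k)v₀²/(2g) = 1.5×3.77²/(2×10) = 1.066 m.
The distance along the slope is d = h/sinθ = 1.066/sin19° ≈ 3.27 m.

d ≈ 3.27 m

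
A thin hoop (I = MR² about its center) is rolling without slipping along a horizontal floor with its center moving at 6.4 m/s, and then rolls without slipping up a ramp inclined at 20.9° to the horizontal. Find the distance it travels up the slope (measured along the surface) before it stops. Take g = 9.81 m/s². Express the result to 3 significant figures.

d ≈ 11.7 m

For this body I = MR², i.e. k = I/(MR²) = 1.
Since it rolls without slipping, ω = v/R and KE = ½Mv² + ½Iω² = ½(1+k)Mv² = Mv².
Setting this equal to Mgh gives the vertical rise h = (1+k)v₀²/(2g) = 2×6.4²/(2×9.81) = 4.175 m.
The distance along the slope is d = h/sinθ = 4.175/sin20.9° ≈ 11.7 m.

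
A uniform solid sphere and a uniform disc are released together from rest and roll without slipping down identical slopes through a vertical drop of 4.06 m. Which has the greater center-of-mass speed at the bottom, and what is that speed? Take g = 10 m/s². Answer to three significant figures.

For rolling without slipping, Mgh = ½(1+k)Mv² where k = I/(MR²), so v = √(2gh/(1+k)).
Uniform solid sphere: k = 0.4, giving v = √(2×10×4.06/1.4) = 7.616 m/s.
Uniform disc: k = 0.5, giving v = √(2×10×4.06/1.5) = 7.358 m/s.
The smaller k wins: the uniform solid sphere, at ≈ 7.62 m/s.

the uniform solid sphere, at v ≈ 7.62 m/s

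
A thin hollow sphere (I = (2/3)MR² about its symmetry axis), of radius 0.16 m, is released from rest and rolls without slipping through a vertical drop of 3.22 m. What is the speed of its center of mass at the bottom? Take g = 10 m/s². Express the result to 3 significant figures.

For this body I = (2/3)MR², i.e. k = I/(MR²) = 2/3.
Rolling without slipping gives ω = v/R, so the total kinetic energy is ½Mv² + ½Iω² = ½(1+k)Mv² = (5/6)Mv².
Energy conservation: Mgh = (5/6)Mv², so v = √(2gh/(1+k)) = √(2 × 10 × 3.22 / 1.667) ≈ 6.22 m/s.

v ≈ 6.22 m/s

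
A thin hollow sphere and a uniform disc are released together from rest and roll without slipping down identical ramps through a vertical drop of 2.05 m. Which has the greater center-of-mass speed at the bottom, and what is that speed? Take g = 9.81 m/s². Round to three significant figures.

For rolling without slipping, Mgh = ½(1+k)Mv² where k = I/(MR²), so v = √(2gh/(1+k)).
Thin hollow sphere: k = 2/3, giving v = √(2×9.81×2.05/1.667) = 4.912 m/s.
Uniform disc: k = 0.5, giving v = √(2×9.81×2.05/1.5) = 5.178 m/s.
The smaller k wins: the uniform disc, at ≈ 5.18 m/s.

the uniform disc, at v ≈ 5.18 m/s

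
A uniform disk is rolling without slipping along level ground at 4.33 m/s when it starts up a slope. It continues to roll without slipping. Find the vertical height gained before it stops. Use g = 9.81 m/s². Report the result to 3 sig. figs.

h ≈ 1.43 m

The moment of inertia is (1/2)MR², giving k ≡ I/(MR²) = 0.5.
Pure rolling means v = ωR; then KE = ½Mv² + ½I(v/R)² = ½(1+k)Mv² = (3/4)Mv².
At the top the kinetic energy is zero, so (3/4)Mv₀² = Mgh.
Thus h = (1+k)v₀²/(2g) = 1.5 × 4.33² / (2 × 9.81) ≈ 1.43 m.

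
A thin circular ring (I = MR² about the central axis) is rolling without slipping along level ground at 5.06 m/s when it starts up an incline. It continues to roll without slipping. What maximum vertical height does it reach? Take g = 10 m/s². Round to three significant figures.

h ≈ 2.56 m

With I = MR², the ratio k = I/(MR²) is 1.
Since it rolls without slipping, ω = v/R and KE = ½Mv² + ½Iω² = ½(1+k)Mv² = Mv².
At the top the kinetic energy is zero, so Mv₀² = Mgh.
Thus h = (1+k)v₀²/(2g) = 2 × 5.06² / (2 × 10) ≈ 2.56 m.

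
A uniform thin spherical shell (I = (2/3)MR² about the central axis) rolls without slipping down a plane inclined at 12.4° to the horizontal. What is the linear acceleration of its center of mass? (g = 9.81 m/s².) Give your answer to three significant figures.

For this body I = (2/3)MR², i.e. k = I/(MR²) = 2/3.
Along the incline Mg sinθ − f = Ma, and torque about the center fR = Iα = kMR²(a/R) gives f = kMa.
Eliminating f: Mg sinθ = (1+k)Ma, so a = g sinθ/(1+k) = 9.81 × sin12.4° / 1.667 ≈ 1.26 m/s².

a ≈ 1.26 m/s²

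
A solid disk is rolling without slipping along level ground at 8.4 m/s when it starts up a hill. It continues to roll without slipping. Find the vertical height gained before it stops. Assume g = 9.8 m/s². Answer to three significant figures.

The moment of inertia is (1/2)MR², giving k ≡ I/(MR²) = 0.5.
The rolling condition ω = v/R makes the rotational term ½I(v/R)² = ½kMv², so KE_total = ½(1+k)Mv² = (3/4)Mv².
All of this converts to potential energy at the highest point: (3/4)Mv₀² = Mgh.
Thus h = (1+k)v₀²/(2g) = 1.5 × 8.4² / (2 × 9.8) ≈ 5.40 m.

h ≈ 5.40 m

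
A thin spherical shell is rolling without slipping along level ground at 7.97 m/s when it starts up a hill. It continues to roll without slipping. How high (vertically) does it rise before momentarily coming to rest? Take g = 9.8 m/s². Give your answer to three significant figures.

h ≈ 5.40 m

Here I = (2/3)MR², so the shape factor k = I/(MR²) = 2/3.
The rolling condition ω = v/R makes the rotational term ½I(v/R)² = ½kMv², so KE_total = ½(1+k)Mv² = (5/6)Mv².
At the top the kinetic energy is zero, so (5/6)Mv₀² = Mgh.
Thus h = (1+k)v₀²/(2g) = 1.667 × 7.97² / (2 × 9.8) ≈ 5.40 m.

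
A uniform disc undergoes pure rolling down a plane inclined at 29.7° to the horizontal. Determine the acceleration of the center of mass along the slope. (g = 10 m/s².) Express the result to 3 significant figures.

a ≈ 3.30 m/s²

With I = (1/2)MR², the ratio k = I/(MR²) is 0.5.
Translational: Mg sinθ − f = Ma. Rotational about the CM: fR = Iα = kMRa, so f = kMa.
Eliminating f: Mg sinθ = (1+k)Ma, so a = g sinθ/(1+k) = 10 × sin29.7° / 1.5 ≈ 3.30 m/s².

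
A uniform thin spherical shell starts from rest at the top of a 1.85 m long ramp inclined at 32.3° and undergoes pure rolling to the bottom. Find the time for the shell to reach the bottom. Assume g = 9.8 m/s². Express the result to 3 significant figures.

t ≈ 1.09 s

Here I = (2/3)MR², so the shape factor k = I/(MR²) = 2/3.
Newton's second law down the slope: Mg sinθ − f = Ma. The torque equation fR = Iα (with α = a/R) gives f = kMa.
Hence a = g sinθ/(1+k) = 9.8×sin32.3°/1.667 = 3.142 m/s².
With constant a from rest, t = √(2L/a) = √(2·1.85/3.142) ≈ 1.09 s.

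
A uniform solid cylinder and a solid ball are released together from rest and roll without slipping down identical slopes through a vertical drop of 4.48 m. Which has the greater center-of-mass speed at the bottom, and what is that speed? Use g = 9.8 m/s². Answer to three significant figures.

For rolling without slipping, Mgh = ½(1+k)Mv² where k = I/(MR²), so v = √(2gh/(1+k)).
Uniform solid cylinder: k = 0.5, giving v = √(2×9.8×4.48/1.5) = 7.651 m/s.
Solid ball: k = 0.4, giving v = √(2×9.8×4.48/1.4) = 7.92 m/s.
The smaller k wins: the solid ball, at ≈ 7.92 m/s.

the solid ball, at v ≈ 7.92 m/s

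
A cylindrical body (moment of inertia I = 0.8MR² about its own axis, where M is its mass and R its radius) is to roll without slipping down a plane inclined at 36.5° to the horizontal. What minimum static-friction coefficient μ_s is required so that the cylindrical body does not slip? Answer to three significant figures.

μ_min ≈ 0.329

Here I = 0.8MR², so the shape factor k = I/(MR²) = 0.8.
Newton's second law down the slope: Mg sinθ − f = Ma. The torque equation fR = Iα (with α = a/R) gives f = kMa.
These give a = g sinθ/(1+k) and the required friction f = kMg sinθ/(1+k).
The normal force is N = Mg cosθ, so μ_min = f/N = k tanθ/(1+k).
μ_min = 0.8 × tan36.5° / 1.8 ≈ 0.329.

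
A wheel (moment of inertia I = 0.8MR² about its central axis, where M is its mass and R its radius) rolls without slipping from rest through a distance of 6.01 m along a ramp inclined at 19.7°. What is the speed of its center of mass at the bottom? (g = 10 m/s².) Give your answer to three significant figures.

v ≈ 4.74 m/s

With I = 0.8MR², the ratio k = I/(MR²) is 0.8.
Rolling without slipping gives ω = v/R, so the total kinetic energy is ½Mv² + ½Iω² = ½(1+k)Mv² = (9/10)Mv².
The vertical drop is h = L sinθ = 6.01 × sin19.7° = 2.026 m.
Energy conservation: Mgh = (9/10)Mv², so v = √(2gh/(1+k)) = √(2 × 10 × 2.026 / 1.8) ≈ 4.74 m/s.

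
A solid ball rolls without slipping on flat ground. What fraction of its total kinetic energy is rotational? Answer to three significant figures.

fraction ≈ 0.286

For this body I = (2/5)MR², i.e. k = I/(MR²) = 0.4.
With ω = v/R, KE_trans = ½Mv² and KE_rot = ½Iω² = ½kMv², so KE_total = ½(1+k)Mv².
The rotational fraction is therefore k/(1+k) = 0.4/1.4 ≈ 0.286.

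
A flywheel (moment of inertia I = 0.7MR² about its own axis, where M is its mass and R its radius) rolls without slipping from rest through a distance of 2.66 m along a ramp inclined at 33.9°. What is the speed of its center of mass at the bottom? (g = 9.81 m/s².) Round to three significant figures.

The moment of inertia is 0.7MR², giving k ≡ I/(MR²) = 0.7.
The rolling condition ω = v/R makes the rotational term ½I(v/R)² = ½kMv², so KE_total = ½(1+k)Mv² = (17/20)Mv².
The vertical drop is h = L sinθ = 2.66 × sin33.9° = 1.484 m.
Setting Mgh = (17/20)Mv² gives v = √(2gh/(1+k)) = √(2·9.81·1.484/1.7) ≈ 4.14 m/s.

v ≈ 4.14 m/s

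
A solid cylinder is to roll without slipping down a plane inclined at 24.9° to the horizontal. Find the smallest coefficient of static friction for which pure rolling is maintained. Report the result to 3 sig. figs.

μ_min ≈ 0.155

With I = (1/2)MR², the ratio k = I/(MR²) is 0.5.
Along the incline Mg sinθ − f = Ma, and torque about the center fR = Iα = kMR²(a/R) gives f = kMa.
These give a = g sinθ/(1+k) and the required friction f = kMg sinθ/(1+k).
With N = Mg cosθ, the no-slip condition f ≤ μN gives μ_min = f/N = k tanθ/(1+k).
μ_min = 0.5 × tan24.9° / 1.5 ≈ 0.155.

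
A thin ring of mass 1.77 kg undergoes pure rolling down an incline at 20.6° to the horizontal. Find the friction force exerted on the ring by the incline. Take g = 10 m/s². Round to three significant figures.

For this body I = MR², i.e. k = I/(MR²) = 1.
Along the incline Mg sinθ − f = Ma, and torque about the center fR = Iα = kMR²(a/R) gives f = kMa.
Combining, a = g sinθ/(1+k) and f = kMa = kMg sinθ/(1+k).
f = 1 × 1.77 × 10 × sin20.6° / 2 ≈ 3.11 N.

f ≈ 3.11 N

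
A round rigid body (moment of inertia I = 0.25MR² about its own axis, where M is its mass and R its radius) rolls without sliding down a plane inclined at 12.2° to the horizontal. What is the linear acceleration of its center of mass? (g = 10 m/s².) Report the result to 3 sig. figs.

a ≈ 1.69 m/s²

With I = 0.25MR², the ratio k = I/(MR²) is 0.25.
Translational: Mg sinθ − f = Ma. Rotational about the CM: fR = Iα = kMRa, so f = kMa.
Eliminating f: Mg sinθ = (1+k)Ma, so a = g sinθ/(1+k) = 10 × sin12.2° / 1.25 ≈ 1.69 m/s².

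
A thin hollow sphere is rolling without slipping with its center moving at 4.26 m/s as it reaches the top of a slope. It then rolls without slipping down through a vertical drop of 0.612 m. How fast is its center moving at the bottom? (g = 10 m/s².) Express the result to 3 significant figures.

With I = (2/3)MR², the ratio k = I/(MR²) is 2/3.
Rolling without slipping gives ω = v/R, so the total kinetic energy is ½Mv² + ½Iω² = ½(1+k)Mv² = (5/6)Mv².
Energy conservation: (5/6)Mv₀² + Mgh = (5/6)Mv², so v² = v₀² + 2gh/(1+k).
v = √(4.26² + 2×10×0.612/1.667) = √25.49 ≈ 5.05 m/s.

v ≈ 5.05 m/s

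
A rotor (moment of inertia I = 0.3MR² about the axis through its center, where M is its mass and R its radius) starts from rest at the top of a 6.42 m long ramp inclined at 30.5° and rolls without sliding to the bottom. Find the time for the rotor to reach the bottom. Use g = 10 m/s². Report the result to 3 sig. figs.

t ≈ 1.81 s

Here I = 0.3MR², so the shape factor k = I/(MR²) = 0.3.
Newton's second law down the slope: Mg sinθ − f = Ma. The torque equation fR = Iα (with α = a/R) gives f = kMa.
Hence a = g sinθ/(1+k) = 10×sin30.5°/1.3 = 3.904 m/s².
With constant a from rest, t = √(2L/a) = √(2·6.42/3.904) ≈ 1.81 s.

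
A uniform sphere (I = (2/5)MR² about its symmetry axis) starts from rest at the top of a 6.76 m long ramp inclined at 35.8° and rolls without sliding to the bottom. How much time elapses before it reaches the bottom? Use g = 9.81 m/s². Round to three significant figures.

t ≈ 1.82 s

Here I = (2/5)MR², so the shape factor k = I/(MR²) = 0.4.
Newton's second law down the slope: Mg sinθ − f = Ma. The torque equation fR = Iα (with α = a/R) gives f = kMa.
Hence a = g sinθ/(1+k) = 9.81×sin35.8°/1.4 = 4.099 m/s².
With constant a from rest, t = √(2L/a) = √(2·6.76/4.099) ≈ 1.82 s.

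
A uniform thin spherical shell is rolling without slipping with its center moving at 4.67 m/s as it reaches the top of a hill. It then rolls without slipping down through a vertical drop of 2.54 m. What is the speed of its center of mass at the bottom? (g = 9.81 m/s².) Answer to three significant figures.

v ≈ 7.19 m/s

Here I = (2/3)MR², so the shape factor k = I/(MR²) = 2/3.
Rolling without slipping gives ω = v/R, so the total kinetic energy is ½Mv² + ½Iω² = ½(1+k)Mv² = (5/6)Mv².
Conserving energy between top and bottom: (5/6)Mv² = (5/6)Mv₀² + Mgh, hence v² = v₀² + 2gh/(1+k).
v = √(4.67² + 2×9.81×2.54/1.667) = √51.71 ≈ 7.19 m/s.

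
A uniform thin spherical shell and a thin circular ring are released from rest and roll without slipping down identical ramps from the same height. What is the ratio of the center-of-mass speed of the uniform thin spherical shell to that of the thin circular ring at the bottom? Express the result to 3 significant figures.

Each satisfies Mgh = ½(1+k)Mv² with k = I/(MR²), so v ∝ 1/√(1+k).
For the uniform thin spherical shell k = 2/3; for the thin circular ring k = 1.
v₁/v₂ = √((1+k₂)/(1+k₁)) = √(2/1.667) ≈ 1.10.

v_ratio ≈ 1.10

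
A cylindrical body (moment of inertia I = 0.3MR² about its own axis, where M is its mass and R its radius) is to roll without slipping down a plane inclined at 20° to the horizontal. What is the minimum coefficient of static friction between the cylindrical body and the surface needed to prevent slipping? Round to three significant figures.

μ_min ≈ 0.0840

Here I = 0.3MR², so the shape factor k = I/(MR²) = 0.3.
Along the incline Mg sinθ − f = Ma, and torque about the center fR = Iα = kMR²(a/R) gives f = kMa.
These give a = g sinθ/(1+k) and the required friction f = kMg sinθ/(1+k).
With N = Mg cosθ, the no-slip condition f ≤ μN gives μ_min = f/N = k tanθ/(1+k).
μ_min = 0.3 × tan20° / 1.3 ≈ 0.0840.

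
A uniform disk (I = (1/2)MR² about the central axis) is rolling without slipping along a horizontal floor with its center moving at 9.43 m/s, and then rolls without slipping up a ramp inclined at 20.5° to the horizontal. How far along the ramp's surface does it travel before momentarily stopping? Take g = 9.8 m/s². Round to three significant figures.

d ≈ 19.4 m

For this body I = (1/2)MR², i.e. k = I/(MR²) = 0.5.
Pure rolling means v = ωR; then KE = ½Mv² + ½I(v/R)² = ½(1+k)Mv² = (3/4)Mv².
Setting this equal to Mgh gives the vertical rise h = (1+k)v₀²/(2g) = 1.5×9.43²/(2×9.8) = 6.805 m.
Along the incline, d = h/sinθ = 6.805/sin20.5° ≈ 19.4 m.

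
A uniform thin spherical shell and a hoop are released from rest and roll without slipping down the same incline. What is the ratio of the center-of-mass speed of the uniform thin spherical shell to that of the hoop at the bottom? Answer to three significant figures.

v_ratio ≈ 1.10

Each satisfies Mgh = ½(1+k)Mv² with k = I/(MR²), so v ∝ 1/√(1+k).
For the uniform thin spherical shell k = 2/3; for the hoop k = 1.
v₁/v₂ = √((1+k₂)/(1+k₁)) = √(2/1.667) ≈ 1.10.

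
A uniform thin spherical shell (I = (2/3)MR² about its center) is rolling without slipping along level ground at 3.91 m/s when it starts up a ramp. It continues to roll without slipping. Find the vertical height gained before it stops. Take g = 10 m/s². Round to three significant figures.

h ≈ 1.27 m

For this body I = (2/3)MR², i.e. k = I/(MR²) = 2/3.
The rolling condition ω = v/R makes the rotational term ½I(v/R)² = ½kMv², so KE_total = ½(1+k)Mv² = (5/6)Mv².
At the top the kinetic energy is zero, so (5/6)Mv₀² = Mgh.
Thus h = (1+k)v₀²/(2g) = 1.667 × 3.91² / (2 × 10) ≈ 1.27 m.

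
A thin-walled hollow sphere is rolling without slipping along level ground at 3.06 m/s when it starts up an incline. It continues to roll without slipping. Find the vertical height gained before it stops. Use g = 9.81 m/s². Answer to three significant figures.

h ≈ 0.795 m

The moment of inertia is (2/3)MR², giving k ≡ I/(MR²) = 2/3.
Since it rolls without slipping, ω = v/R and KE = ½Mv² + ½Iω² = ½(1+k)Mv² = (5/6)Mv².
At the top the kinetic energy is zero, so (5/6)Mv₀² = Mgh.
Thus h = (1+k)v₀²/(2g) = 1.667 × 3.06² / (2 × 9.81) ≈ 0.795 m.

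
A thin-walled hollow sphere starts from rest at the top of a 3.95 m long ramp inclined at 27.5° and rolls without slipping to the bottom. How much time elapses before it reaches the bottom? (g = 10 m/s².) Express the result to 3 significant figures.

t ≈ 1.69 s

With I = (2/3)MR², the ratio k = I/(MR²) is 2/3.
Translational: Mg sinθ − f = Ma. Rotational about the CM: fR = Iα = kMRa, so f = kMa.
Hence a = g sinθ/(1+k) = 10×sin27.5°/1.667 = 2.77 m/s².
With constant a from rest, t = √(2L/a) = √(2·3.95/2.77) ≈ 1.69 s.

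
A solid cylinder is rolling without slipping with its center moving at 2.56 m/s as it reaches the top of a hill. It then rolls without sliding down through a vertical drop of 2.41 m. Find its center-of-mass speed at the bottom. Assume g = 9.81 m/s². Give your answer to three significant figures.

With I = (1/2)MR², the ratio k = I/(MR²) is 0.5.
The rolling condition ω = v/R makes the rotational term ½I(v/R)² = ½kMv², so KE_total = ½(1+k)Mv² = (3/4)Mv².
Energy conservation: (3/4)Mv₀² + Mgh = (3/4)Mv², so v² = v₀² + 2gh/(1+k).
v = √(2.56² + 2×9.81×2.41/1.5) = √38.08 ≈ 6.17 m/s.

v ≈ 6.17 m/s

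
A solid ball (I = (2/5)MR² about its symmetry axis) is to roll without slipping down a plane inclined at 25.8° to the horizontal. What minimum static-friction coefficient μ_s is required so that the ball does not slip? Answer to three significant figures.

μ_min ≈ 0.138

Here I = (2/5)MR², so the shape factor k = I/(MR²) = 0.4.
Along the incline Mg sinθ − f = Ma, and torque about the center fR = Iα = kMR²(a/R) gives f = kMa.
These give a = g sinθ/(1+k) and the required friction f = kMg sinθ/(1+k).
With N = Mg cosθ, the no-slip condition f ≤ μN gives μ_min = f/N = k tanθ/(1+k).
μ_min = 0.4 × tan25.8° / 1.4 ≈ 0.138.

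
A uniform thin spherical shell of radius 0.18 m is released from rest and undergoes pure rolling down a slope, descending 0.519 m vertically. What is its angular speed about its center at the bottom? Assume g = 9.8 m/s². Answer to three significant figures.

With I = (2/3)MR², the ratio k = I/(MR²) is 2/3.
Since it rolls without slipping, ω = v/R and KE = ½Mv² + ½Iω² = ½(1+k)Mv² = (5/6)Mv².
Energy conservation Mgh = ½(1+k)Mv² gives v = √(2gh/(1+k)) = √(2 × 9.8 × 0.519 / 1.667) = 2.471 m/s.
The angular speed follows from ω = v/R = 2.471/0.18 ≈ 13.7 rad/s.

ω ≈ 13.7 rad/s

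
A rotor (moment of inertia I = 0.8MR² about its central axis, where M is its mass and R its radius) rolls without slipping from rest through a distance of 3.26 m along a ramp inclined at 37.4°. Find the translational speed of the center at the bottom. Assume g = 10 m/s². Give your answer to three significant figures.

The moment of inertia is 0.8MR², giving k ≡ I/(MR²) = 0.8.
Pure rolling means v = ωR; then KE = ½Mv² + ½I(v/R)² = ½(1+k)Mv² = (9/10)Mv².
The vertical drop is h = L sinθ = 3.26 × sin37.4° = 1.98 m.
Energy conservation: Mgh = (9/10)Mv², so v = √(2gh/(1+k)) = √(2 × 10 × 1.98 / 1.8) ≈ 4.69 m/s.

v ≈ 4.69 m/s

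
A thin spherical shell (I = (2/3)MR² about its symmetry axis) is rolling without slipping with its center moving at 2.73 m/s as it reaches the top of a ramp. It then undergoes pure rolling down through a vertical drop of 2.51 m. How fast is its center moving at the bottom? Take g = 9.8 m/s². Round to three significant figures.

v ≈ 6.08 m/s

Here I = (2/3)MR², so the shape factor k = I/(MR²) = 2/3.
Rolling without slipping gives ω = v/R, so the total kinetic energy is ½Mv² + ½Iω² = ½(1+k)Mv² = (5/6)Mv².
Energy conservation: (5/6)Mv₀² + Mgh = (5/6)Mv², so v² = v₀² + 2gh/(1+k).
v = √(2.73² + 2×9.8×2.51/1.667) = √36.97 ≈ 6.08 m/s.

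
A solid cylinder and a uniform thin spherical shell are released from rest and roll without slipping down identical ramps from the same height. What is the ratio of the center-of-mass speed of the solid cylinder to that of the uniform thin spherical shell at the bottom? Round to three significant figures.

Each satisfies Mgh = ½(1+k)Mv² with k = I/(MR²), so v ∝ 1/√(1+k).
For the solid cylinder k = 0.5; for the uniform thin spherical shell k = 2/3.
v₁/v₂ = √((1+k₂)/(1+k₁)) = √(1.667/1.5) ≈ 1.05.

v_ratio ≈ 1.05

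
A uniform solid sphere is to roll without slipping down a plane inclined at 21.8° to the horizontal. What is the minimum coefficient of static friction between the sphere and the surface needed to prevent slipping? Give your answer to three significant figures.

μ_min ≈ 0.114

The moment of inertia is (2/5)MR², giving k ≡ I/(MR²) = 0.4.
Newton's second law down the slope: Mg sinθ − f = Ma. The torque equation fR = Iα (with α = a/R) gives f = kMa.
These give a = g sinθ/(1+k) and the required friction f = kMg sinθ/(1+k).
The normal force is N = Mg cosθ, so μ_min = f/N = k tanθ/(1+k).
μ_min = 0.4 × tan21.8° / 1.4 ≈ 0.114.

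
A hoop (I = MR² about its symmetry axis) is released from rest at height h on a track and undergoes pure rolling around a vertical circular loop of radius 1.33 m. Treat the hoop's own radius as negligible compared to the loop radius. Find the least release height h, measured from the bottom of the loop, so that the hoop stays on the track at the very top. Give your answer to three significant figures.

With I = MR², the ratio k = I/(MR²) is 1.
At the top of the loop, the minimum-contact condition is Mg = Mv_top²/r, so v_top² = gr.
With ω = v/R, the kinetic energy at speed v is ½(1+k)Mv² = Mv².
Energy conservation from release (height h) to the top (height 2r): Mgh = Mg(2r) + M·gr.
Thus h_min = 2r + (1+k)r/2 = r(2 + 2/2) = 1.33 × 3 ≈ 3.99 m.

h_min ≈ 3.99 m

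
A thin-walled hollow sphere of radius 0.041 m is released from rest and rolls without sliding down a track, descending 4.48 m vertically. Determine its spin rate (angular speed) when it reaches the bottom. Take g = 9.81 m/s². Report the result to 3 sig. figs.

For this body I = (2/3)MR², i.e. k = I/(MR²) = 2/3.
Rolling without slipping gives ω = v/R, so the total kinetic energy is ½Mv² + ½Iω² = ½(1+k)Mv² = (5/6)Mv².
Energy conservation Mgh = ½(1+k)Mv² gives v = √(2gh/(1+k)) = √(2 × 9.81 × 4.48 / 1.667) = 7.262 m/s.
The angular speed follows from ω = v/R = 7.262/0.041 ≈ 177 rad/s.

ω ≈ 177 rad/s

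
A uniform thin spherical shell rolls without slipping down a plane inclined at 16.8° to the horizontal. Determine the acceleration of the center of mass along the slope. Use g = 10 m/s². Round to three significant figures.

a ≈ 1.73 m/s²

Here I = (2/3)MR², so the shape factor k = I/(MR²) = 2/3.
Along the incline Mg sinθ − f = Ma, and torque about the center fR = Iα = kMR²(a/R) gives f = kMa.
Eliminating f: Mg sinθ = (1+k)Ma, so a = g sinθ/(1+k) = 10 × sin16.8° / 1.667 ≈ 1.73 m/s².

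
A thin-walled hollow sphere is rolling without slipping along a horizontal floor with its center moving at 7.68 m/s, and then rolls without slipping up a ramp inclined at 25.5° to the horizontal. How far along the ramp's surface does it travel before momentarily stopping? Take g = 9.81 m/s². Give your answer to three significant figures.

d ≈ 11.6 m

With I = (2/3)MR², the ratio k = I/(MR²) is 2/3.
Pure rolling means v = ωR; then KE = ½Mv² + ½I(v/R)² = ½(1+k)Mv² = (5/6)Mv².
Setting this equal to Mgh gives the vertical rise h = (1+k)v₀²/(2g) = 1.667×7.68²/(2×9.81) = 5.01 m.
The distance along the slope is d = h/sinθ = 5.01/sin25.5° ≈ 11.6 m.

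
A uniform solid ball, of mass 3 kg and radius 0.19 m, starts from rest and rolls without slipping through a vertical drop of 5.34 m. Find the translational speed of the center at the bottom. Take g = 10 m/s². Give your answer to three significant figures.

For this body I = (2/5)MR², i.e. k = I/(MR²) = 0.4.
Rolling without slipping gives ω = v/R, so the total kinetic energy is ½Mv² + ½Iω² = ½(1+k)Mv² = (7/10)Mv².
Setting Mgh = (7/10)Mv² gives v = √(2gh/(1+k)) = √(2·10·5.34/1.4) ≈ 8.73 m/s.

v ≈ 8.73 m/s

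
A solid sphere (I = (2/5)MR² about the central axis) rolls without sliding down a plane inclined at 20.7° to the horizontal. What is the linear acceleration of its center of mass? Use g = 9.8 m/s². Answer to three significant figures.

For this body I = (2/5)MR², i.e. k = I/(MR²) = 0.4.
Along the incline Mg sinθ − f = Ma, and torque about the center fR = Iα = kMR²(a/R) gives f = kMa.
Eliminating f: Mg sinθ = (1+k)Ma, so a = g sinθ/(1+k) = 9.8 × sin20.7° / 1.4 ≈ 2.47 m/s².

a ≈ 2.47 m/s²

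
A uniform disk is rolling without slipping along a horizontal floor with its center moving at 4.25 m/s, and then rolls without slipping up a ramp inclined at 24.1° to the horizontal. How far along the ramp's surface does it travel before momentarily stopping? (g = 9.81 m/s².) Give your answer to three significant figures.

d ≈ 3.38 m

The moment of inertia is (1/2)MR², giving k ≡ I/(MR²) = 0.5.
Since it rolls without slipping, ω = v/R and KE = ½Mv² + ½Iω² = ½(1+k)Mv² = (3/4)Mv².
Setting this equal to Mgh gives the vertical rise h = (1+k)v₀²/(2g) = 1.5×4.25²/(2×9.81) = 1.381 m.
Along the incline, d = h/sinθ = 1.381/sin24.1° ≈ 3.38 m.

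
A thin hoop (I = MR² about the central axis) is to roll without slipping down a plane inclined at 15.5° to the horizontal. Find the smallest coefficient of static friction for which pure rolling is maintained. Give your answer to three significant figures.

μ_min ≈ 0.139

The moment of inertia is MR², giving k ≡ I/(MR²) = 1.
Translational: Mg sinθ − f = Ma. Rotational about the CM: fR = Iα = kMRa, so f = kMa.
These give a = g sinθ/(1+k) and the required friction f = kMg sinθ/(1+k).
The normal force is N = Mg cosθ, so μ_min = f/N = k tanθ/(1+k).
μ_min = 1 × tan15.5° / 2 ≈ 0.139.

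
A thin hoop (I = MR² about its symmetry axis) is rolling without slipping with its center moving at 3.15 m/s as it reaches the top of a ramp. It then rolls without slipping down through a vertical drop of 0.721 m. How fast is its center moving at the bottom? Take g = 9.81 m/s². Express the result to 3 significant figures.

With I = MR², the ratio k = I/(MR²) is 1.
Rolling without slipping gives ω = v/R, so the total kinetic energy is ½Mv² + ½Iω² = ½(1+k)Mv² = Mv².
Energy conservation: Mv₀² + Mgh = Mv², so v² = v₀² + 2gh/(1+k).
v = √(3.15² + 2×9.81×0.721/2) = √17 ≈ 4.12 m/s.

v ≈ 4.12 m/s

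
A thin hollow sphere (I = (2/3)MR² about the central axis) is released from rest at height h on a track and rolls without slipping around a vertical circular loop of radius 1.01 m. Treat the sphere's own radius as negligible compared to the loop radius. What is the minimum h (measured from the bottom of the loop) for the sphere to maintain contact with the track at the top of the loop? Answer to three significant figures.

h_min ≈ 2.86 m

The moment of inertia is (2/3)MR², giving k ≡ I/(MR²) = 2/3.
At the top, contact is just lost when gravity alone supplies the centripetal force: Mg = Mv_top²/r, i.e. v_top² = gr.
With ω = v/R, the kinetic energy at speed v is ½(1+k)Mv² = (5/6)Mv².
Energy conservation from release (height h) to the top (height 2r): Mgh = Mg(2r) + (5/6)M·gr.
Thus h_min = 2r + (1+k)r/2 = r(2 + 1.667/2) = 1.01 × 2.833 ≈ 2.86 m.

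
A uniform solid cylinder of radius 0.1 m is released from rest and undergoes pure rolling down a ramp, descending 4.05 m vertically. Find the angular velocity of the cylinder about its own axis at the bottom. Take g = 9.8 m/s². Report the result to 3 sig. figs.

With I = (1/2)MR², the ratio k = I/(MR²) is 0.5.
Rolling without slipping gives ω = v/R, so the total kinetic energy is ½Mv² + ½Iω² = ½(1+k)Mv² = (3/4)Mv².
Energy conservation Mgh = ½(1+k)Mv² gives v = √(2gh/(1+k)) = √(2 × 9.8 × 4.05 / 1.5) = 7.275 m/s.
Then ω = v/R = 7.275 / 0.1 ≈ 72.7 rad/s.

ω ≈ 72.7 rad/s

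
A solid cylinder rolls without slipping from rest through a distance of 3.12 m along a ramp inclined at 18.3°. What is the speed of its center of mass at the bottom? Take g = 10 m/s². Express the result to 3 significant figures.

For this body I = (1/2)MR², i.e. k = I/(MR²) = 0.5.
Since it rolls without slipping, ω = v/R and KE = ½Mv² + ½Iω² = ½(1+k)Mv² = (3/4)Mv².
The vertical drop is h = L sinθ = 3.12 × sin18.3° = 0.9797 m.
Energy conservation: Mgh = (3/4)Mv², so v = √(2gh/(1+k)) = √(2 × 10 × 0.9797 / 1.5) ≈ 3.61 m/s.

v ≈ 3.61 m/s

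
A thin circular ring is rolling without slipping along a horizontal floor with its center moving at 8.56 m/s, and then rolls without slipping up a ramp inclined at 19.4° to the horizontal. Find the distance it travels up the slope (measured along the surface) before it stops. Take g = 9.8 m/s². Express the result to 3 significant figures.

The moment of inertia is MR², giving k ≡ I/(MR²) = 1.
The rolling condition ω = v/R makes the rotational term ½I(v/R)² = ½kMv², so KE_total = ½(1+k)Mv² = Mv².
Setting this equal to Mgh gives the vertical rise h = (1+k)v₀²/(2g) = 2×8.56²/(2×9.8) = 7.477 m.
The distance along the slope is d = h/sinθ = 7.477/sin19.4° ≈ 22.5 m.

d ≈ 22.5 m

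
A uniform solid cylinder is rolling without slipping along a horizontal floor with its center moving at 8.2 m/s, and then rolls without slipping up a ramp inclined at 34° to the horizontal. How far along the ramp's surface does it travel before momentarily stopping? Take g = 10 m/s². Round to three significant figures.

The moment of inertia is (1/2)MR², giving k ≡ I/(MR²) = 0.5.
The rolling condition ω = v/R makes the rotational term ½I(v/R)² = ½kMv², so KE_total = ½(1+k)Mv² = (3/4)Mv².
Setting this equal to Mgh gives the vertical rise h = (1+k)v₀²/(2g) = 1.5×8.2²/(2×10) = 5.043 m.
Along the incline, d = h/sinθ = 5.043/sin34° ≈ 9.02 m.

d ≈ 9.02 m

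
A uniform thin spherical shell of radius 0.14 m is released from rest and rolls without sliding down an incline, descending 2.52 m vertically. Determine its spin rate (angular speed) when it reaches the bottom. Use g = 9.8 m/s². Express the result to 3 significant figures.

ω ≈ 38.9 rad/s

Here I = (2/3)MR², so the shape factor k = I/(MR²) = 2/3.
Pure rolling means v = ωR; then KE = ½Mv² + ½I(v/R)² = ½(1+k)Mv² = (5/6)Mv².
Energy conservation Mgh = ½(1+k)Mv² gives v = √(2gh/(1+k)) = √(2 × 9.8 × 2.52 / 1.667) = 5.444 m/s.
Then ω = v/R = 5.444 / 0.14 ≈ 38.9 rad/s.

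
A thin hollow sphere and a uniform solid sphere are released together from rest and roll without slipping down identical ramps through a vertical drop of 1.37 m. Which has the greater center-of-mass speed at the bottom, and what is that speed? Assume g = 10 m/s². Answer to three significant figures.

For rolling without slipping, Mgh = ½(1+k)Mv² where k = I/(MR²), so v = √(2gh/(1+k)).
Thin hollow sphere: k = 2/3, giving v = √(2×10×1.37/1.667) = 4.055 m/s.
Uniform solid sphere: k = 0.4, giving v = √(2×10×1.37/1.4) = 4.424 m/s.
The smaller k wins: the uniform solid sphere, at ≈ 4.42 m/s.

the uniform solid sphere, at v ≈ 4.42 m/s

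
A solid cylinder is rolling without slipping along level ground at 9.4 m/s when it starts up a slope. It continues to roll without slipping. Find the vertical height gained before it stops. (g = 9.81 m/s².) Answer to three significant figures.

h ≈ 6.76 m

The moment of inertia is (1/2)MR², giving k ≡ I/(MR²) = 0.5.
Since it rolls without slipping, ω = v/R and KE = ½Mv² + ½Iω² = ½(1+k)Mv² = (3/4)Mv².
At the top the kinetic energy is zero, so (3/4)Mv₀² = Mgh.
Thus h = (1+k)v₀²/(2g) = 1.5 × 9.4² / (2 × 9.81) ≈ 6.76 m.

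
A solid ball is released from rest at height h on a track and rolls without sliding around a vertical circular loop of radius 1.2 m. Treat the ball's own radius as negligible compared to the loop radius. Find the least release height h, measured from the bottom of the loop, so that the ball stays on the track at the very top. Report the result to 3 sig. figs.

h_min ≈ 3.24 m

The moment of inertia is (2/5)MR², giving k ≡ I/(MR²) = 0.4.
At the top, contact is just lost when gravity alone supplies the centripetal force: Mg = Mv_top²/r, i.e. v_top² = gr.
With ω = v/R, the kinetic energy at speed v is ½(1+k)Mv² = (7/10)Mv².
Energy conservation from release (height h) to the top (height 2r): Mgh = Mg(2r) + (7/10)M·gr.
Thus h_min = 2r + (1+k)r/2 = r(2 + 1.4/2) = 1.2 × 2.7 ≈ 3.24 m.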